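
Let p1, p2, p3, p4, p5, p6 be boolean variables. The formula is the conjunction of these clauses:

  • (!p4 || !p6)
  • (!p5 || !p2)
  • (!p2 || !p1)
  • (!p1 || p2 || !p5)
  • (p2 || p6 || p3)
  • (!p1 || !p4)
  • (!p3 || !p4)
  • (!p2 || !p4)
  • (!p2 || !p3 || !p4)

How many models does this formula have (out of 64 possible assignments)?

Case analysis on p2 and p4:
  p2=1, p4=1: a clause becomes empty — 0.
  p2=1, p4=0: remaining (p1,p3,p5,p6) ∈ {(0,0,0,0); (0,0,0,1); (0,1,0,0); (0,1,0,1)} — 4.
  p2=0, p4=1: a clause becomes empty — 0.
  p2=0, p4=0: 9 of the 16 assignments to (p1,p3,p5,p6) work.
Total: 0 + 4 + 0 + 9 = 13.

13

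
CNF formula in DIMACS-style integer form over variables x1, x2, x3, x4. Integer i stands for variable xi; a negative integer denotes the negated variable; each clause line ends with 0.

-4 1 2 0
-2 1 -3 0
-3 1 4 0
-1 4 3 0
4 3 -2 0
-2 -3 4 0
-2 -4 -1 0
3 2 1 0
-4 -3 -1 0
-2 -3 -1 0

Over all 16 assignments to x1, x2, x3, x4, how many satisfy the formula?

3

The models are:
  x1=0 x2=1 x3=0 x4=1
  x1=1 x2=0 x3=0 x4=1
  x1=1 x2=0 x3=1 x4=0
That's 3 in total.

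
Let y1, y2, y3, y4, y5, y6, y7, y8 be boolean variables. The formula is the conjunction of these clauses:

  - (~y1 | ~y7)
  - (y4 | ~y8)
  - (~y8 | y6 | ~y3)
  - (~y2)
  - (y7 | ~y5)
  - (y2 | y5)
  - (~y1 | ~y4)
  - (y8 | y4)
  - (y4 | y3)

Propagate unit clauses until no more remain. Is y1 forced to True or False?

False

(~y2) stands alone — y2 = False.
(y5 | y2) with y2 = False leaves only y5, so y5 = True.
(~y5 | y7) with y5 = True leaves only y7, so y7 = True.
From (~y1 | ~y7) and y7 = True: y1 = False.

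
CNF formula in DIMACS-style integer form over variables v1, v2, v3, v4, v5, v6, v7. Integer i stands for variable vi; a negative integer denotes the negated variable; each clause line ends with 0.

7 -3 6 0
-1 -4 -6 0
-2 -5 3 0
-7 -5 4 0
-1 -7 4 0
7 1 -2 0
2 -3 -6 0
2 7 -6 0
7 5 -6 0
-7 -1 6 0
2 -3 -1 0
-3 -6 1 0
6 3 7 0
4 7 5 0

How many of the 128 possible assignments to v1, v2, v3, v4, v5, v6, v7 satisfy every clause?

17

Split on v7, then v6.
  v7=T, v6=T: 5 of the 32 assignments to (v1,v2,v3,v4,v5) work.
  v7=T, v6=F: 11 of the 32 assignments to (v1,v2,v3,v4,v5) work.
  v7=F, v6=T: remaining (v1,v2,v3,v4,v5) ∈ {(T,T,T,F,T)} — 1.
  v7=F, v6=F: a clause becomes empty — 0.
Total: 5 + 11 + 1 + 0 = 17.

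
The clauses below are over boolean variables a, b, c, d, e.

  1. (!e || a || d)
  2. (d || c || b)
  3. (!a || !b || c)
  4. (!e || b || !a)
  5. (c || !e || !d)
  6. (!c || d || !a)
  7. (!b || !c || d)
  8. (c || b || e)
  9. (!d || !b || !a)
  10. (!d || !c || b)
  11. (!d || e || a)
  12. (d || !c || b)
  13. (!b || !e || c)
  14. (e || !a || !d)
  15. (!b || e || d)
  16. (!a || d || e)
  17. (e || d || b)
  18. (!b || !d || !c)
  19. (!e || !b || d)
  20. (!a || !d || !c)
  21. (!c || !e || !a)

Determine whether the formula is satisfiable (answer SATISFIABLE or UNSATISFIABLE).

UNSATISFIABLE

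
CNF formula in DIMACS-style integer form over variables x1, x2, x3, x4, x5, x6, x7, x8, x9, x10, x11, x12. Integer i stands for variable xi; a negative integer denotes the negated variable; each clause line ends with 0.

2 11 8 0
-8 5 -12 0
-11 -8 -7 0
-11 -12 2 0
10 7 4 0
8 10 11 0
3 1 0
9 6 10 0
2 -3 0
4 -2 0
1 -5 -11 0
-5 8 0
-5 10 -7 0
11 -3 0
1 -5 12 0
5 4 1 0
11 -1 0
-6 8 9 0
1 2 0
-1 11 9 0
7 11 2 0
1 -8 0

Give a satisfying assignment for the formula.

x1=True  x2=True  x3=True  x4=True  x5=False  x6=True  x7=False  x8=False  x9=True  x10=False  x11=True  x12=True

Check each clause:
  1. (x8 OR x11 OR x2) — x2 is true.
  2. (NOT x12 OR x5 OR NOT x8) — NOT x8 is true.
  3. (NOT x7 OR NOT x8 OR NOT x11) — NOT x8 is true.
  4. (NOT x11 OR NOT x12 OR x2) — x2 is true.
  5. (x10 OR x4 OR x7) — x4 is true.
  6. (x10 OR x8 OR x11) — x11 is true.
  7. (x1 OR x3) — x1 is true.
  8. (x9 OR x6 OR x10) — x9 is true.
  9. (x2 OR NOT x3) — x2 is true.
  10. (x4 OR NOT x2) — x4 is true.
  11. (x1 OR NOT x11 OR NOT x5) — x1 is true.
  12. (x8 OR NOT x5) — NOT x5 is true.
  13. (x10 OR NOT x7 OR NOT x5) — NOT x7 is true.
  14. (x11 OR NOT x3) — x11 is true.
  15. (x1 OR NOT x5 OR x12) — x1 is true.
  16. (x1 OR x5 OR x4) — x1 is true.
  17. (NOT x1 OR x11) — x11 is true.
  18. (NOT x6 OR x8 OR x9) — x9 is true.
  19. (x1 OR x2) — x1 is true.
  20. (x11 OR NOT x1 OR x9) — x9 is true.
  21. (x2 OR x11 OR x7) — x2 is true.
  22. (x1 OR NOT x8) — NOT x8 is true.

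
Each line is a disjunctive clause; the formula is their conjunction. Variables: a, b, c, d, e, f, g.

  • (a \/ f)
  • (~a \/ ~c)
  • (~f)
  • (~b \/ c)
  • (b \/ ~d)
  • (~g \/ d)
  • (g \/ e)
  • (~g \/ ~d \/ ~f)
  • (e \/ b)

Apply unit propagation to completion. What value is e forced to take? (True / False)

Unit clause (~f) sets f = False.
From (f \/ a) and f = False: a = True.
(~c \/ ~a): since a = True, the clause reduces to (~c). c = False.
(~b \/ c): since c = False, the clause reduces to (~b). b = False.
In (~d \/ b), b is now false; ~d must hold, so d = False.
From (d \/ ~g) and d = False: g = False.
In (e \/ g), g is now false; e must hold, so e = True.

True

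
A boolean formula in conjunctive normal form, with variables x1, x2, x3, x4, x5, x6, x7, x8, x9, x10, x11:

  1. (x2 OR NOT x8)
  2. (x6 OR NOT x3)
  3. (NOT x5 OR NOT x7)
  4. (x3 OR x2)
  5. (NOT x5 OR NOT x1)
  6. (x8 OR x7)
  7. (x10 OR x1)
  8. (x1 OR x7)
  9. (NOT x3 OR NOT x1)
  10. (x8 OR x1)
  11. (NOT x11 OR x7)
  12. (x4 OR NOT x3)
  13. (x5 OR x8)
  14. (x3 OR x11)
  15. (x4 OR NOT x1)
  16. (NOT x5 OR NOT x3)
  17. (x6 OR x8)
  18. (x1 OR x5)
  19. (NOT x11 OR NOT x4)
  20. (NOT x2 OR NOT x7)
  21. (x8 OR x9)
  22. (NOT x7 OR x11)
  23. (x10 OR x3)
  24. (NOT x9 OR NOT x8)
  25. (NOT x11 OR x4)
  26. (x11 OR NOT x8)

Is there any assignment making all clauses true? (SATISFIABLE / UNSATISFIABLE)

x8 = True:
  propagation gives x2=True, x7=False, x1=True, x5=False; an empty clause results — contradiction.
x8 = False:
  propagation gives x7=True, x5=False; an empty clause results — contradiction.
Every branch closes, so no satisfying assignment exists.

UNSATISFIABLE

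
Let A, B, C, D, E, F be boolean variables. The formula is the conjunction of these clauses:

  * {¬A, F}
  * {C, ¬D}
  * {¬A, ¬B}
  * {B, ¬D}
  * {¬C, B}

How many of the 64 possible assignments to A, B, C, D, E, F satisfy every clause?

18

Case analysis on B and A:
  B=T, A=T: a clause becomes empty — 0.
  B=T, A=F: E, F free; 3 ways for (C,D) × 2^2 = 12.
  B=F, A=T: remaining (C,D,E,F) ∈ {(F,F,F,T); (F,F,T,T)} — 2.
  B=F, A=F: remaining (C,D,E,F) ∈ {(F,F,F,F); (F,F,F,T); (F,F,T,F); (F,F,T,T)} — 4.
Total: 0 + 12 + 2 + 4 = 18.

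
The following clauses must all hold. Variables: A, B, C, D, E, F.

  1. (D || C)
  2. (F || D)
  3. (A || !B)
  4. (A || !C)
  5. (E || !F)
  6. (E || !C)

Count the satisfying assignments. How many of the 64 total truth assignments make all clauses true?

15

Case analysis on C and A:
  C=T, A=T: B free; 3 ways for (D,E,F) × 2^1 = 6.
  C=T, A=F: a clause becomes empty — 0.
  C=F, A=T: B free; 3 ways for (D,E,F) × 2^1 = 6.
  C=F, A=F: remaining (B,D,E,F) ∈ {(F,T,F,F); (F,T,T,F); (F,T,T,T)} — 3.
Total: 6 + 0 + 6 + 3 = 15.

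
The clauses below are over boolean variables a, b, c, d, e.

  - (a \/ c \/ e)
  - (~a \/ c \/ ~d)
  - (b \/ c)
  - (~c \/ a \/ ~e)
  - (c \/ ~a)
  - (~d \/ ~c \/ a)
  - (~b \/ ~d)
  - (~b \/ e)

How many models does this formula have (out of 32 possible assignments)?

7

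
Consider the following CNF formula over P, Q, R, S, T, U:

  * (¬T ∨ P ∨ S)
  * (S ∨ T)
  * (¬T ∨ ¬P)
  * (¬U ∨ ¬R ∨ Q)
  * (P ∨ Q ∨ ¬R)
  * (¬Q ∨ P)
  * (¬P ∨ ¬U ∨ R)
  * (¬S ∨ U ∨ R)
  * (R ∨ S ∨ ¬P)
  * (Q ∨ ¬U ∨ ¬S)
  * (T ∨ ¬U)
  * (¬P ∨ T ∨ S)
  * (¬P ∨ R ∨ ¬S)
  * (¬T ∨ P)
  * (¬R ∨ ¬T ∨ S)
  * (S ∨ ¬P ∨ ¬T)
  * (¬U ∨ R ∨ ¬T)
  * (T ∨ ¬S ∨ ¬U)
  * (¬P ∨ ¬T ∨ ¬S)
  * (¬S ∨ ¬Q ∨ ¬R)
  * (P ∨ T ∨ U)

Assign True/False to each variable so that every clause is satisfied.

Try P = True.
  then T is forced to False.
  then S is forced to True.
  then U is forced to False.
  then R is forced to True.
  then Q is forced to False.

P=T, Q=F, R=T, S=T, T=F, U=F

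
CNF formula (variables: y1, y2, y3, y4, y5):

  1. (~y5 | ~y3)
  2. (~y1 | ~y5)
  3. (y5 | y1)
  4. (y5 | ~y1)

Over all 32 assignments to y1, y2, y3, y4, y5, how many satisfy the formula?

Satisfying assignments:
  y1=F y2=F y3=F y4=F y5=T
  y1=F y2=F y3=F y4=T y5=T
  y1=F y2=T y3=F y4=F y5=T
  y1=F y2=T y3=F y4=T y5=T
That's 4 in total.

4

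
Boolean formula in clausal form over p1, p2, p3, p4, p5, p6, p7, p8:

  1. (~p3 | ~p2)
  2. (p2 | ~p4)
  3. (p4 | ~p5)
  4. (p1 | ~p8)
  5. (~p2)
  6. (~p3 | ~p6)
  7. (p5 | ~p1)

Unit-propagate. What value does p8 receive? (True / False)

False

(~p2) is a unit clause: p2 = False.
From (p2 | ~p4) and p2 = False: p4 = False.
In (~p5 | p4), p4 is now false; ~p5 must hold, so p5 = False.
(p5 | ~p1) with p5 = False leaves only ~p1, so p1 = False.
(~p8 | p1): since p1 = False, the clause reduces to (~p8). p8 = False.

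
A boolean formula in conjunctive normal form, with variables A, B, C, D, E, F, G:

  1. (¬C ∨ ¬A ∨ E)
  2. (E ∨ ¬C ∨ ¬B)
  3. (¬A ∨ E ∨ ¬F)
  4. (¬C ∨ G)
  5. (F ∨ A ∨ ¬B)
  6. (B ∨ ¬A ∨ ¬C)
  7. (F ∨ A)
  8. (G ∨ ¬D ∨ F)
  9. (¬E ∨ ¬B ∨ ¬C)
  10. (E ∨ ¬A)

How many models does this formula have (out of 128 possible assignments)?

Split on A, then C.
  A=1, C=1: a clause becomes empty — 0.
  A=1, C=0: B free; 7 ways for (D,E,F,G) × 2^1 = 14.
  A=0, C=1: remaining (B,D,E,F,G) ∈ {(0,0,0,1,1); (0,0,1,1,1); (0,1,0,1,1); (0,1,1,1,1)} — 4.
  A=0, C=0: forces F=1; B, D, E, G free → 2^4 = 16.
Total: 0 + 14 + 4 + 16 = 34.

34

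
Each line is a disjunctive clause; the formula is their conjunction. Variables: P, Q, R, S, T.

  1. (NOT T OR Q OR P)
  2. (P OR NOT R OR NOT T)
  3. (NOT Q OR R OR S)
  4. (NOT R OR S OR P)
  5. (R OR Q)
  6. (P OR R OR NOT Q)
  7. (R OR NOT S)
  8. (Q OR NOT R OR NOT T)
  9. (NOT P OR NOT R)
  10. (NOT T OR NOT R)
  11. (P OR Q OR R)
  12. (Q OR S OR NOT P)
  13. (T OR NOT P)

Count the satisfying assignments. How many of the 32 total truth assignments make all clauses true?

2

Satisfying assignments:
  P=F Q=F R=T S=T T=F
  P=F Q=T R=T S=T T=F
That's 2 in total.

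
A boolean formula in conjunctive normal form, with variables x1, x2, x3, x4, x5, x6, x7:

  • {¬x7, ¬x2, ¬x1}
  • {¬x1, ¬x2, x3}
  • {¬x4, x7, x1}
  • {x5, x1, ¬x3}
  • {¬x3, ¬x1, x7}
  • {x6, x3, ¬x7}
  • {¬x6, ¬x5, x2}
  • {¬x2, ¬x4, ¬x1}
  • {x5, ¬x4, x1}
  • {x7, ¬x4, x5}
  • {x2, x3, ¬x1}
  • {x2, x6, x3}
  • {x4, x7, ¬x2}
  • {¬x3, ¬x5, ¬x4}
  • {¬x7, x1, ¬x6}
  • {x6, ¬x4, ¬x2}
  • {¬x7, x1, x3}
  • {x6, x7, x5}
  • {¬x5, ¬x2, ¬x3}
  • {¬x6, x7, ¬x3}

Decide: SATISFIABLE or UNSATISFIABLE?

Branch on x1: take x1 = True.
Set x2 = False and propagate.
  then x3 is forced to True.
  then x7 is forced to True.
Set x4 = True and propagate.
  then x5 is forced to False.
x6 is now unconstrained; take x6 = False.
Every clause has at least one true literal under this assignment.
So x1=True, x2=False, x3=True, x4=True, x5=False, x6=False, x7=True is a satisfying assignment.

SATISFIABLE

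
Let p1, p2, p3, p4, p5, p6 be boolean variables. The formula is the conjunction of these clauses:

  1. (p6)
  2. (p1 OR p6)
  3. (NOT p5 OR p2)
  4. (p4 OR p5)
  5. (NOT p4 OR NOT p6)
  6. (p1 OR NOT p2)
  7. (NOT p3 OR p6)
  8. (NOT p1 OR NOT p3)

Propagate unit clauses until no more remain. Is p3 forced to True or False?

False

(p6) stands alone — p6 = True.
In (NOT p6 OR NOT p4), NOT p6 is now false; NOT p4 must hold, so p4 = False.
From (p5 OR p4) and p4 = False: p5 = True.
In (NOT p5 OR p2), NOT p5 is now false; p2 must hold, so p2 = True.
In (p1 OR NOT p2), NOT p2 is now false; p1 must hold, so p1 = True.
(NOT p1 OR NOT p3) with p1 = True leaves only NOT p3, so p3 = False.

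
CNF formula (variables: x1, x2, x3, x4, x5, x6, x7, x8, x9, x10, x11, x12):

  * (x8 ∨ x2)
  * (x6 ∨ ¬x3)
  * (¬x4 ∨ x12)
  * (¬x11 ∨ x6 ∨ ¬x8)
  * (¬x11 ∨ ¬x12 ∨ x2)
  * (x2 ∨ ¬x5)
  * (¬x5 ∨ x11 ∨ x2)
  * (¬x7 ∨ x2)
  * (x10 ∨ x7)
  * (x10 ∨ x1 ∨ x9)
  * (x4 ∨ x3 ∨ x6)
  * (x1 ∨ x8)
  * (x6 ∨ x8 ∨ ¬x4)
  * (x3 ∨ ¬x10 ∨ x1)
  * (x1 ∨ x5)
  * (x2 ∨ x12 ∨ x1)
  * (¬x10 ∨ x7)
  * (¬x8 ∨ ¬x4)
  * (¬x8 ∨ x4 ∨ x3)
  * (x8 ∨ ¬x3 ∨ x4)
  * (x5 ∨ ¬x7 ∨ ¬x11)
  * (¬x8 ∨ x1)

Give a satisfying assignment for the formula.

x1=True, x2=True, x3=False, x4=True, x5=False, x6=True, x7=True, x8=False, x9=False, x10=False, x11=False, x12=True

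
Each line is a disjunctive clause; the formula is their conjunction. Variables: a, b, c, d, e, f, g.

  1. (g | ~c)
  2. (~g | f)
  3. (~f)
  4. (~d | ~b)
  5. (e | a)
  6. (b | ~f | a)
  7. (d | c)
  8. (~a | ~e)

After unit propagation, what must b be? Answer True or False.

Unit clause (~f) sets f = False.
In (~g | f), f is now false; ~g must hold, so g = False.
In (g | ~c), g is now false; ~c must hold, so c = False.
(d | c): since c = False, the clause reduces to (d). d = True.
(~b | ~d): since d = True, the clause reduces to (~b). b = False.

False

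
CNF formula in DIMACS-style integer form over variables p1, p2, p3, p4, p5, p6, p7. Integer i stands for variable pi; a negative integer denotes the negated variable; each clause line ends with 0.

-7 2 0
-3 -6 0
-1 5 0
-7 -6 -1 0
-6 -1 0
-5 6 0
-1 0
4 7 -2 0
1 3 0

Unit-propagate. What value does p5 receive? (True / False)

Unit clause (~p1) sets p1 = False.
(p3 | p1): since p1 = False, the clause reduces to (p3). p3 = True.
From (~p6 | ~p3) and p3 = True: p6 = False.
(p6 | ~p5): since p6 = False, the clause reduces to (~p5). p5 = False.

False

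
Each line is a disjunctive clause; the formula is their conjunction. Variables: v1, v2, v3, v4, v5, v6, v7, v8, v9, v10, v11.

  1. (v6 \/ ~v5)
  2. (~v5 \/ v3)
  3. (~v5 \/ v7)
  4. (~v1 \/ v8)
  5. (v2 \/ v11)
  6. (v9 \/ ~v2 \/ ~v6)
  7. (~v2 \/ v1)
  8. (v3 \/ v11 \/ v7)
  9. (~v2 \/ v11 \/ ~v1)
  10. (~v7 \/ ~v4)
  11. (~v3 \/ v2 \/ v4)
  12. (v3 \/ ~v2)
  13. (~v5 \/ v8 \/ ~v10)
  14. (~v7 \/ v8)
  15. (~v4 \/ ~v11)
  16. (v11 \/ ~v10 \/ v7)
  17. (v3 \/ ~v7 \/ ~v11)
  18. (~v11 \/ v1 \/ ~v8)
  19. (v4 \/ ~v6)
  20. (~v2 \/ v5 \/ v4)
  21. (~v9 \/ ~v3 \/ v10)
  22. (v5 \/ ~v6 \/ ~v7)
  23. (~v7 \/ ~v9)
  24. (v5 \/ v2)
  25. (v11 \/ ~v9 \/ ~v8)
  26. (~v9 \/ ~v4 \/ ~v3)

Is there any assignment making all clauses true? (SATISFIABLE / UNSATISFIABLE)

UNSATISFIABLE

v2 = True:
  propagation gives v1=True, v8=True, v11=True, v3=True; an empty clause results — contradiction.
v2 = False:
  propagation gives v11=True, v4=False, v3=False, v5=False; an empty clause results — contradiction.
Every branch closes, so no satisfying assignment exists.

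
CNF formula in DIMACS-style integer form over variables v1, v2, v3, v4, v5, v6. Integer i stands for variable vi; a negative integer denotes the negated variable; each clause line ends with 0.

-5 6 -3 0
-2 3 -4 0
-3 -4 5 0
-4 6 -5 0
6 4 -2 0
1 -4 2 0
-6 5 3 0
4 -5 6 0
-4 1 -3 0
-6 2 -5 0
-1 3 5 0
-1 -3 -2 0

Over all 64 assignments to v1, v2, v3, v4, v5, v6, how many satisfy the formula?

9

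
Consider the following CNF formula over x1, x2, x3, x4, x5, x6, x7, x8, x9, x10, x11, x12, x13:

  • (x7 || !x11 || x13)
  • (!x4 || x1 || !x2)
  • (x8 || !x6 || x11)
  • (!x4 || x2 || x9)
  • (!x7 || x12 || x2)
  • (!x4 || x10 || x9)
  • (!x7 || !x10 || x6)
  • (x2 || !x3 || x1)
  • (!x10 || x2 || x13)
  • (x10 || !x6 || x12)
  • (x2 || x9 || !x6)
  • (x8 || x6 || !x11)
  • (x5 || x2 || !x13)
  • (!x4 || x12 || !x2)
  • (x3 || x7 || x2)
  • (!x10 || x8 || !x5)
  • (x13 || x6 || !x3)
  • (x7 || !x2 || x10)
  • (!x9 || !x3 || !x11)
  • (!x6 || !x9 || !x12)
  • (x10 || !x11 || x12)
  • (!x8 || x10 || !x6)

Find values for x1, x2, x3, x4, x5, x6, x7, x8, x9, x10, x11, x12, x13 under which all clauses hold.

x1=1, x2=1, x3=0, x4=1, x5=1, x6=1, x7=1, x8=1, x9=0, x10=1, x11=1, x12=1, x13=1

Pure literal: x1 appears only positively; assign x1 = True.
Branch on x2: take x2 = True.
Set x3 = False and propagate.
Branch on x4: take x4 = True.
  then x12 is forced to True.
For the remaining variables, x5 = True, x6 = True, x7 = True, x8 = True, x9 = False, x10 = True, x11 = True, x13 = True works.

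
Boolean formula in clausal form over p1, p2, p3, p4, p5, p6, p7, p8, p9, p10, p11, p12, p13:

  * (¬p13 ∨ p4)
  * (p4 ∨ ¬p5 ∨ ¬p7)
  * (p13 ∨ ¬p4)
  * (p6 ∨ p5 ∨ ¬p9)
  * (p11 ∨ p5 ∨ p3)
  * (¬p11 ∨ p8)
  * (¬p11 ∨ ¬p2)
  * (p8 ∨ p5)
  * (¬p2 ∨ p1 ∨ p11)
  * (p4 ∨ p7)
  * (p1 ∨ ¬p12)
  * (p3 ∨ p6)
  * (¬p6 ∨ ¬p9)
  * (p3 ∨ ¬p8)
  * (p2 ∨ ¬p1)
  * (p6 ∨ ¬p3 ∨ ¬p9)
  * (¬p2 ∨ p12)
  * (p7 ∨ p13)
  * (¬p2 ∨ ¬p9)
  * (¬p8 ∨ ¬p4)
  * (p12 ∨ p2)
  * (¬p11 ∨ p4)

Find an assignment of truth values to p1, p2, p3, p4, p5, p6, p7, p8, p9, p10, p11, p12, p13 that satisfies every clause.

p1 = T, p2 = T, p3 = T, p4 = F, p5 = F, p6 = T, p7 = T, p8 = T, p9 = F, p10 = F, p11 = F, p12 = T, p13 = F

Pure literal: p9 appears only negated; assign p9 = False.
Branch on p1: take p1 = True.
  then p2 is forced to True.
  then p11 is forced to False.
  then p12 is forced to True.
For the remaining variables, p3 = True, p4 = False, p5 = False, p6 = True, p7 = True, p8 = True, p10 = False, p13 = False works.
Every clause has at least one true literal under this assignment.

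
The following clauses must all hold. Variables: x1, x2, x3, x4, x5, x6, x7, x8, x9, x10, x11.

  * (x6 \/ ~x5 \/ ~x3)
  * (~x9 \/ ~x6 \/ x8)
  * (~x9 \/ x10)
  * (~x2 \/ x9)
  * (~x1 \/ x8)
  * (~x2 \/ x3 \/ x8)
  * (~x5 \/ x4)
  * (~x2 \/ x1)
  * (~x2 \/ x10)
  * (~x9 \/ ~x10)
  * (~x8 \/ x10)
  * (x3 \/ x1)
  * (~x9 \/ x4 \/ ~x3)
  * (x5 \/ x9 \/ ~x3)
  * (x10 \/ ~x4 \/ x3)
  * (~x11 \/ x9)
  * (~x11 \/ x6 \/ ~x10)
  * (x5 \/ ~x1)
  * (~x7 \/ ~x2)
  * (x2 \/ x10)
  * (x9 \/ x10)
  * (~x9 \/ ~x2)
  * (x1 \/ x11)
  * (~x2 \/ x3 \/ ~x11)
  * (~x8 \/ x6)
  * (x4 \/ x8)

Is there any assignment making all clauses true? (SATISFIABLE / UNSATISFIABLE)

SATISFIABLE

x7 occurs only negated in the remaining clauses — set x7 = False.
Try x1 = True.
  then x8 is forced to True.
  then x10 is forced to True.
  then x9 is forced to False.
  then x2 is forced to False.
  then x11 is forced to False.
  then x5 is forced to True.
  then x4 is forced to True.
  then x6 is forced to True.
x3 is now unconstrained; take x3 = False.
Every clause has at least one true literal under this assignment.
So x1=True, x2=False, x3=False, x4=True, x5=True, x6=True, x7=False, x8=True, x9=False, x10=True, x11=False is a satisfying assignment.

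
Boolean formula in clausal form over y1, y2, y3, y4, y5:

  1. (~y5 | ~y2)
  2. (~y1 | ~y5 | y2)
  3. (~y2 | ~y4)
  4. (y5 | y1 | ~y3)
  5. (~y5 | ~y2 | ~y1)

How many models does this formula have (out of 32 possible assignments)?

13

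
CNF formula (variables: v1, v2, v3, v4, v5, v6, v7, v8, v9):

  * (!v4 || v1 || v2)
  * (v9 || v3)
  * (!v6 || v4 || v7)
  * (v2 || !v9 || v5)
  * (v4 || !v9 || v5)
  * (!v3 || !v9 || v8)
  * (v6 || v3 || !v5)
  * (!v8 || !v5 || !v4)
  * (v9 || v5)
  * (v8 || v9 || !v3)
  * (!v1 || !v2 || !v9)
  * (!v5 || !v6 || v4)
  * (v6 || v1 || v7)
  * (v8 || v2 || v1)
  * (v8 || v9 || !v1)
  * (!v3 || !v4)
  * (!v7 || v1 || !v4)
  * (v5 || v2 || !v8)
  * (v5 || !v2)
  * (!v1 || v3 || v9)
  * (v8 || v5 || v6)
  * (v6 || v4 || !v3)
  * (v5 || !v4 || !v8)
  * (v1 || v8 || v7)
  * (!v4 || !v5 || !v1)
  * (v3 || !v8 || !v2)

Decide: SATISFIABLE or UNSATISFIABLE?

v5 = True:
  v1 = True:
    propagation gives v4=False, v6=False, v3=True; an empty clause results — contradiction.
  v1 = False:
    v3 = True:
      propagation gives v4=False, v6=False; contradiction.
    v3 = False:
      propagation gives v9=True, v6=True, v4=True; contradiction.
v5 = False:
  propagation gives v9=True, v2=True; an empty clause results — contradiction.
Every branch closes, so no satisfying assignment exists.

UNSATISFIABLE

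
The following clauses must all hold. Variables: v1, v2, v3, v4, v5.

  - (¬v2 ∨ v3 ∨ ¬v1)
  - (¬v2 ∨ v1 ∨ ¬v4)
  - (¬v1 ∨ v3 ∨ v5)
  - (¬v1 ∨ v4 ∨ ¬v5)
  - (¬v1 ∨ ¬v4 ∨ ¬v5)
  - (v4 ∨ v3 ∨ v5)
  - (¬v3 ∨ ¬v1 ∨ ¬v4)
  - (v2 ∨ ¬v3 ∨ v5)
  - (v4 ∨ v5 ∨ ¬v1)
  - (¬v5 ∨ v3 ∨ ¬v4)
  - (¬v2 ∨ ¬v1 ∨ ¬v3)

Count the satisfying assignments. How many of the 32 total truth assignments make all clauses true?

7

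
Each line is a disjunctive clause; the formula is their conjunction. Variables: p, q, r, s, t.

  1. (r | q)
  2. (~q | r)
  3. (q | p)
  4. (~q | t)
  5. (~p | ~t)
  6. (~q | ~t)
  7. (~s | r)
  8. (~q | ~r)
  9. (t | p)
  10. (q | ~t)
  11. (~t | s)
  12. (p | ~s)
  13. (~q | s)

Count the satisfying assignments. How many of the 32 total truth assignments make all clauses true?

2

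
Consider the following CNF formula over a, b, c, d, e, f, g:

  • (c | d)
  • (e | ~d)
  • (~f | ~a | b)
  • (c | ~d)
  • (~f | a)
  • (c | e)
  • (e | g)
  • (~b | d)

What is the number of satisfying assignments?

Case analysis on d and c:
  d=T, c=T: g free; 5 ways for (a,b,e,f) × 2^1 = 10.
  d=T, c=F: a clause becomes empty — 0.
  d=F, c=T: a free; 3 ways for (b,e,f,g) × 2^1 = 6.
  d=F, c=F: a clause becomes empty — 0.
Total: 10 + 0 + 6 + 0 = 16.

16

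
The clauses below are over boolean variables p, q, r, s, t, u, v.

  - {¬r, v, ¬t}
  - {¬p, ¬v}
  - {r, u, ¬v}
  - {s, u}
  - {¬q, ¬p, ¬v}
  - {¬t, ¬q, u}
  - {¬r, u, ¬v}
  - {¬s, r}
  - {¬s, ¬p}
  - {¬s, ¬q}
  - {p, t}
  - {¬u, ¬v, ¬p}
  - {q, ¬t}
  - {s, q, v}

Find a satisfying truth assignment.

p=True, q=True, r=False, s=False, t=True, u=True, v=False

Check each clause:
  1. {v, ¬t, ¬r} — ¬r is true.
  2. {¬v, ¬p} — ¬v is true.
  3. {r, u, ¬v} — ¬v is true.
  4. {s, u} — u is true.
  5. {¬q, ¬v, ¬p} — ¬v is true.
  6. {¬t, u, ¬q} — u is true.
  7. {¬r, ¬v, u} — ¬v is true.
  8. {r, ¬s} — ¬s is true.
  9. {¬p, ¬s} — ¬s is true.
  10. {¬s, ¬q} — ¬s is true.
  11. {p, t} — p is true.
  12. {¬p, ¬v, ¬u} — ¬v is true.
  13. {q, ¬t} — q is true.
  14. {q, s, v} — q is true.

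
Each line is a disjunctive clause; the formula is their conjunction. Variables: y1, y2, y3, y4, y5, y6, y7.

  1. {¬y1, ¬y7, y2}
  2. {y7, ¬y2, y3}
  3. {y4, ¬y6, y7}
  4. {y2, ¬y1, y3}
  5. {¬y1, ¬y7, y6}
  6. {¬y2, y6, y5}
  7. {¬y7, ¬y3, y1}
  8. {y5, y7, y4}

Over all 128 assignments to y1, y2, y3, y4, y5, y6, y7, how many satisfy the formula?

45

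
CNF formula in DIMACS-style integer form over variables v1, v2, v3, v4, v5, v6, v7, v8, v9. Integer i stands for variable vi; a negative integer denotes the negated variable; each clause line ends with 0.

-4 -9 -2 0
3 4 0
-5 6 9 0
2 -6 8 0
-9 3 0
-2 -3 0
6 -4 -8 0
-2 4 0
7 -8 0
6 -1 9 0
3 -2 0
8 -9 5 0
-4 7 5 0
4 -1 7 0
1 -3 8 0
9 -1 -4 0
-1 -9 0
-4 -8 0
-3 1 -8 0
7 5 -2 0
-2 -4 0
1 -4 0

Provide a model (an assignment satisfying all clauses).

v1=True  v2=False  v3=True  v4=False  v5=False  v6=True  v7=True  v8=True  v9=False

Pure literal: v7 appears only positively; assign v7 = True.
Try v1 = True.
  then v9 is forced to False.
  then v6 is forced to True.
  then v4 is forced to False.
  then v3 is forced to True.
  then v2 is forced to False.
  then v8 is forced to True.
v5 is now unconstrained; take v5 = False.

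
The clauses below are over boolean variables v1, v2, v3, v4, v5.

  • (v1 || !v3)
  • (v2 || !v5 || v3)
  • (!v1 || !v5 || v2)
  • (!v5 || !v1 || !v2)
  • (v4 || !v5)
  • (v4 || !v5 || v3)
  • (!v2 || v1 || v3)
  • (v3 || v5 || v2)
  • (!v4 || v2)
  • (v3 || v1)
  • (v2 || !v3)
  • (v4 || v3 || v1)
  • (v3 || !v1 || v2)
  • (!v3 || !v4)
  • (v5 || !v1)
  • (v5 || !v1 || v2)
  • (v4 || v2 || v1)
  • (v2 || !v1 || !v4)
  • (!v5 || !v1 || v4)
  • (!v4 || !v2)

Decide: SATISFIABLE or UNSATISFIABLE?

UNSATISFIABLE

v1 = True:
  propagation gives v5=True, v2=True; an empty clause results — contradiction.
v1 = False:
  propagation gives v3=False; an empty clause results — contradiction.
Every branch closes, so no satisfying assignment exists.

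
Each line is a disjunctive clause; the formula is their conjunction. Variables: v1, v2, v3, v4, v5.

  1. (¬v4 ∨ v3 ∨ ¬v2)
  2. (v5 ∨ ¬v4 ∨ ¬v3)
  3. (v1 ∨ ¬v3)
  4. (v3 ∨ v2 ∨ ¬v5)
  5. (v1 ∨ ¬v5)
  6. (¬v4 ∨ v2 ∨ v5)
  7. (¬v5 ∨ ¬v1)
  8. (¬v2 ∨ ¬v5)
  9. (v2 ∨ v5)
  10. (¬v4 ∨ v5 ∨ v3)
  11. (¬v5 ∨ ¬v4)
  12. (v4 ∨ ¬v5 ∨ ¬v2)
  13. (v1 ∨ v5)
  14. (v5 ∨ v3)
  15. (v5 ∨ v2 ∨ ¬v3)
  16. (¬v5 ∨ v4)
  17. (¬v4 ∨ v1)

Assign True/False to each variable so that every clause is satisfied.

v1=1, v2=1, v3=1, v4=0, v5=0

Branch on v1: take v1 = True.
  then v5 is forced to False.
  then v2 is forced to True.
  then v3 is forced to True.
  then v4 is forced to False.
Every clause has at least one true literal under this assignment.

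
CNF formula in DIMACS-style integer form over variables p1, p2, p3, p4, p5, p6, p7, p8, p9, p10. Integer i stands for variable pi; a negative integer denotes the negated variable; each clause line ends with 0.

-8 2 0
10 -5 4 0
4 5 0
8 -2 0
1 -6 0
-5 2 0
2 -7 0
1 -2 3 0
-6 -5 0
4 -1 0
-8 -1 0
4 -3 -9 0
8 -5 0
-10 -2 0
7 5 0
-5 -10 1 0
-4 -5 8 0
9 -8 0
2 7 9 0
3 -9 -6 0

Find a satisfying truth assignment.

p1=F, p2=T, p3=T, p4=T, p5=T, p6=F, p7=T, p8=T, p9=T, p10=F

Check each clause:
  1. (¬p8 ∨ p2) — p2 is true.
  2. (p4 ∨ p10 ∨ ¬p5) — p4 is true.
  3. (p5 ∨ p4) — p4 is true.
  4. (¬p2 ∨ p8) — p8 is true.
  5. (¬p6 ∨ p1) — ¬p6 is true.
  6. (p2 ∨ ¬p5) — p2 is true.
  7. (¬p7 ∨ p2) — p2 is true.
  8. (p1 ∨ p3 ∨ ¬p2) — p3 is true.
  9. (¬p6 ∨ ¬p5) — ¬p6 is true.
  10. (p4 ∨ ¬p1) — p4 is true.
  11. (¬p8 ∨ ¬p1) — ¬p1 is true.
  12. (p4 ∨ ¬p9 ∨ ¬p3) — p4 is true.
  13. (p8 ∨ ¬p5) — p8 is true.
  14. (¬p10 ∨ ¬p2) — ¬p10 is true.
  15. (p5 ∨ p7) — p5 is true.
  16. (¬p5 ∨ p1 ∨ ¬p10) — ¬p10 is true.
  17. (¬p5 ∨ ¬p4 ∨ p8) — p8 is true.
  18. (¬p8 ∨ p9) — p9 is true.
  19. (p7 ∨ p2 ∨ p9) — p9 is true.
  20. (p3 ∨ ¬p9 ∨ ¬p6) — ¬p6 is true.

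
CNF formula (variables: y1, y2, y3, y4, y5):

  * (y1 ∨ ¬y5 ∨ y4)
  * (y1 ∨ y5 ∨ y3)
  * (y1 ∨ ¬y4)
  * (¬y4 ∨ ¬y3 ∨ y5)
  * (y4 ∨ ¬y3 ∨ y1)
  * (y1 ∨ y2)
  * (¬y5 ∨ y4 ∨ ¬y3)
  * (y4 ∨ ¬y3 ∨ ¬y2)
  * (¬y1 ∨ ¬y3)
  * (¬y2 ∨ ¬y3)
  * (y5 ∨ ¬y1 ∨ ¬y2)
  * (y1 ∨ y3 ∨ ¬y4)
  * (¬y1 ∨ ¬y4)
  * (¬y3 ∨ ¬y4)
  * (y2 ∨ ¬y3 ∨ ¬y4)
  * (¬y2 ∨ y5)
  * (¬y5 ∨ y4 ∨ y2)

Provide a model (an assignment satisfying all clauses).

y1=True, y2=False, y3=False, y4=False, y5=False

Try y1 = True.
  then y3 is forced to False.
  then y4 is forced to False.
Try y2 = False.
  then y5 is forced to False.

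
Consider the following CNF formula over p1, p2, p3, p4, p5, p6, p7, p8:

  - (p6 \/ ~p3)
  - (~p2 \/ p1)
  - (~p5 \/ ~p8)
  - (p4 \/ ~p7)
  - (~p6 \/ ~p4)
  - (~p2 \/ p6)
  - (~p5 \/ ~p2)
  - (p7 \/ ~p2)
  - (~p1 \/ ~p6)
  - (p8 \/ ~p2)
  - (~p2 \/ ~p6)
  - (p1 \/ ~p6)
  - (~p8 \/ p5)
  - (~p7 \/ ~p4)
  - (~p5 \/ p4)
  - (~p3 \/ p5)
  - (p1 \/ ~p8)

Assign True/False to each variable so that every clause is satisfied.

p1=True, p2=False, p3=False, p4=True, p5=True, p6=False, p7=False, p8=False

p2 occurs only negated in the remaining clauses — set p2 = False.
p3 occurs only negated in the remaining clauses — set p3 = False.
Set p1 = True and propagate.
  then p6 is forced to False.
Set p4 = True and propagate.
  then p7 is forced to False.
The remaining clauses are satisfied by p5 = True, p8 = False.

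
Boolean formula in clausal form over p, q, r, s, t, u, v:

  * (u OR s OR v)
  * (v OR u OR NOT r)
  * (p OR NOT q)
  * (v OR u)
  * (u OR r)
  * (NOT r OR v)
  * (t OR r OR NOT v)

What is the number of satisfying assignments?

Case analysis on v and r:
  v=T, r=T: s, t, u free; 3 ways for (p,q) × 2^3 = 24.
  v=T, r=F: s free; 3 ways for (p,q,t,u) × 2^1 = 6.
  v=F, r=T: a clause becomes empty — 0.
  v=F, r=F: s, t free; 3 ways for (p,q,u) × 2^2 = 12.
Total: 24 + 6 + 0 + 12 = 42.

42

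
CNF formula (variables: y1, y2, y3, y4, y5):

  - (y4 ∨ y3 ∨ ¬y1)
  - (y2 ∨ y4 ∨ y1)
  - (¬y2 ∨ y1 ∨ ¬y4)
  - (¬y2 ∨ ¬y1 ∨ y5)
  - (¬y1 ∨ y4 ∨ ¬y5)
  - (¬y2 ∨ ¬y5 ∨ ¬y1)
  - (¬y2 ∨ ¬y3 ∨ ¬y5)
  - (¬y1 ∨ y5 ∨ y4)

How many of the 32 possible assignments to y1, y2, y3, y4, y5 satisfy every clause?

Case analysis on y1 and y2:
  y1=T, y2=T: a clause becomes empty — 0.
  y1=T, y2=F: remaining (y3,y4,y5) ∈ {(F,T,F); (F,T,T); (T,T,F); (T,T,T)} — 4.
  y1=F, y2=T: remaining (y3,y4,y5) ∈ {(F,F,F); (F,F,T); (T,F,F)} — 3.
  y1=F, y2=F: remaining (y3,y4,y5) ∈ {(F,T,F); (F,T,T); (T,T,F); (T,T,T)} — 4.
Total: 0 + 4 + 3 + 4 = 11.

11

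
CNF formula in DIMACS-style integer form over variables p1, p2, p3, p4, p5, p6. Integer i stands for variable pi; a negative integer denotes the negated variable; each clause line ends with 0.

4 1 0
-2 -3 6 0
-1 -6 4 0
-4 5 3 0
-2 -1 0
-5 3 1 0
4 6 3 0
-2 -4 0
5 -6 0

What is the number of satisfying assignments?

10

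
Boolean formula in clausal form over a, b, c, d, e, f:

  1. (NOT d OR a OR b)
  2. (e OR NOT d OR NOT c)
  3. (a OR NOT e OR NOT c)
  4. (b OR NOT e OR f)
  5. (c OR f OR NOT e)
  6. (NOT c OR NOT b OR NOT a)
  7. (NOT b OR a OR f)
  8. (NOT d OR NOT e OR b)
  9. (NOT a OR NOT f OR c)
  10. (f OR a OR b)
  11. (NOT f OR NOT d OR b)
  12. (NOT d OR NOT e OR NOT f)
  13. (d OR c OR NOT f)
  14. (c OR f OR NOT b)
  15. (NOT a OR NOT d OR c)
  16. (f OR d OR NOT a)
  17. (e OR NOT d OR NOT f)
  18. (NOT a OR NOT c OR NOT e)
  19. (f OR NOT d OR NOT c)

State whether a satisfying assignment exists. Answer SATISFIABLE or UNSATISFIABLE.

Try a = False.
Set b = False and propagate.
  then d is forced to False.
  then f is forced to True.
  then c is forced to True.
  then e is forced to False.
Every clause has at least one true literal under this assignment.
So a=F, b=F, c=T, d=F, e=F, f=T is a satisfying assignment.

SATISFIABLE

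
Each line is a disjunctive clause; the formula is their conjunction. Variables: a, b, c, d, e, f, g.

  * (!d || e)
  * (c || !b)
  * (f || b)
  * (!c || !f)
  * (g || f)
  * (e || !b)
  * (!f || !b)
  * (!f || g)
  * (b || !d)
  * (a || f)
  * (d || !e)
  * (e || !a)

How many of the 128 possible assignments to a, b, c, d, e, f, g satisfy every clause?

2

Satisfying assignments:
  a=0 b=0 c=0 d=0 e=0 f=1 g=1
  a=1 b=1 c=1 d=1 e=1 f=0 g=1
That's 2 in total.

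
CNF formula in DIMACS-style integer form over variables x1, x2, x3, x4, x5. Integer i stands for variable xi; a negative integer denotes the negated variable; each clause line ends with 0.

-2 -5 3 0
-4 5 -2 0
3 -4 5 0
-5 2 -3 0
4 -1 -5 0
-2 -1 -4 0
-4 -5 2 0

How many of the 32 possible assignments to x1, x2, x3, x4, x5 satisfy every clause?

13

Case analysis on x5 and x2:
  x5=T, x2=T: remaining (x1,x3,x4) ∈ {(F,T,F); (F,T,T)} — 2.
  x5=T, x2=F: remaining (x1,x3,x4) ∈ {(F,F,F)} — 1.
  x5=F, x2=T: remaining (x1,x3,x4) ∈ {(F,F,F); (F,T,F); (T,F,F); (T,T,F)} — 4.
  x5=F, x2=F: x1 free; 3 ways for (x3,x4) × 2^1 = 6.
Total: 2 + 1 + 4 + 6 = 13.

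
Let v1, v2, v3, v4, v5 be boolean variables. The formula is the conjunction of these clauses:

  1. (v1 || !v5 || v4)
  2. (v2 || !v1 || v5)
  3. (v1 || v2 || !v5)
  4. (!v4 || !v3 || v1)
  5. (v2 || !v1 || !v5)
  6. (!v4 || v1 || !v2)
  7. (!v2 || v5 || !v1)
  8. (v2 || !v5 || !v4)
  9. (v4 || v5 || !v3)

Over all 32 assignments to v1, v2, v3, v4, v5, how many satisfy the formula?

7

Case analysis on v1 and v5:
  v1=T, v5=T: remaining (v2,v3,v4) ∈ {(T,F,F); (T,F,T); (T,T,F); (T,T,T)} — 4.
  v1=T, v5=F: a clause becomes empty — 0.
  v1=F, v5=T: a clause becomes empty — 0.
  v1=F, v5=F: remaining (v2,v3,v4) ∈ {(F,F,F); (F,F,T); (T,F,F)} — 3.
Total: 4 + 0 + 0 + 3 = 7.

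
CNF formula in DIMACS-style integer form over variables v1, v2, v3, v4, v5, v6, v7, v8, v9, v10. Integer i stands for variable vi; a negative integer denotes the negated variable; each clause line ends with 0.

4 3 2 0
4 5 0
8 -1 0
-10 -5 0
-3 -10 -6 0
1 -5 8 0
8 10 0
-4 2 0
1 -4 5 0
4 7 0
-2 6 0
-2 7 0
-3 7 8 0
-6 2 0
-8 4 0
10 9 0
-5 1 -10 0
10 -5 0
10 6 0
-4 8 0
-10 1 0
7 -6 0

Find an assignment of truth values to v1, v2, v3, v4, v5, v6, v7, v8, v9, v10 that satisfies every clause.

v1=T, v2=T, v3=F, v4=T, v5=F, v6=T, v7=T, v8=T, v9=T, v10=F

Pure literal: v7 appears only positively; assign v7 = True.
v9 occurs only positively in the remaining clauses — set v9 = True.
Set v1 = True and propagate.
  then v8 is forced to True.
  then v4 is forced to True.
  then v2 is forced to True.
  then v6 is forced to True.
Set v3 = False and propagate.
Try v5 = False.
v10 is now unconstrained; take v10 = False.
Check each clause:
  1. (v3 OR v2 OR v4) — v2 is true.
  2. (v5 OR v4) — v4 is true.
  3. (v8 OR NOT v1) — v8 is true.
  4. (NOT v5 OR NOT v10) — NOT v5 is true.
  5. (NOT v10 OR NOT v6 OR NOT v3) — NOT v3 is true.
  6. (NOT v5 OR v8 OR v1) — v8 is true.
  7. (v8 OR v10) — v8 is true.
  8. (NOT v4 OR v2) — v2 is true.
  9. (v5 OR v1 OR NOT v4) — v1 is true.
  10. (v4 OR v7) — v4 is true.
  11. (v6 OR NOT v2) — v6 is true.
  12. (v7 OR NOT v2) — v7 is true.
  13. (NOT v3 OR v8 OR v7) — v8 is true.
  14. (NOT v6 OR v2) — v2 is true.
  15. (v4 OR NOT v8) — v4 is true.
  16. (v9 OR v10) — v9 is true.
  17. (NOT v10 OR v1 OR NOT v5) — v1 is true.
  18. (v10 OR NOT v5) — NOT v5 is true.
  19. (v10 OR v6) — v6 is true.
  20. (NOT v4 OR v8) — v8 is true.
  21. (NOT v10 OR v1) — v1 is true.
  22. (NOT v6 OR v7) — v7 is true.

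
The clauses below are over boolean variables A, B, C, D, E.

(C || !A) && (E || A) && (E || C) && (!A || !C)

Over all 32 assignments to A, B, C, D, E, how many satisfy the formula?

The models are:
  A=F B=F C=F D=F E=T
  A=F B=F C=F D=T E=T
  A=F B=F C=T D=F E=T
  A=F B=F C=T D=T E=T
  A=F B=T C=F D=F E=T
  A=F B=T C=F D=T E=T
  A=F B=T C=T D=F E=T
  A=F B=T C=T D=T E=T
Count: 8.

8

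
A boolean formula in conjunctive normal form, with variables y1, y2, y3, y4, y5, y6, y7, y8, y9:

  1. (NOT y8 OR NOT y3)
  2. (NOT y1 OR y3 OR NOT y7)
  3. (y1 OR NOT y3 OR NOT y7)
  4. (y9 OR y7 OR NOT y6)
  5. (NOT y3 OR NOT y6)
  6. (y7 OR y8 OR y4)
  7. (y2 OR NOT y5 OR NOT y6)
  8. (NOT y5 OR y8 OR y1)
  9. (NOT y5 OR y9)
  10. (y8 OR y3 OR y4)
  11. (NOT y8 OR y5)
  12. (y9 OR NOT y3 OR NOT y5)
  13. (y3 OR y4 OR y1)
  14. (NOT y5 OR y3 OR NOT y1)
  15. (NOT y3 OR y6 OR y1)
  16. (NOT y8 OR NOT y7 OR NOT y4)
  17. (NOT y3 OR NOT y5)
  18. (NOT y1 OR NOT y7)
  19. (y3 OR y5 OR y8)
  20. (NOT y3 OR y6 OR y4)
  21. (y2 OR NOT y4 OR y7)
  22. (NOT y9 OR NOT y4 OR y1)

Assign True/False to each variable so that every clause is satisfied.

y1 = True  y2 = True  y3 = True  y4 = True  y5 = False  y6 = False  y7 = False  y8 = False  y9 = True

Pure literal: y2 appears only positively; assign y2 = True.
Branch on y1: take y1 = True.
  then y7 is forced to False.
Branch on y3: take y3 = True.
  then y8 is forced to False.
  then y6 is forced to False.
  then y4 is forced to True.
  then y5 is forced to False.
y9 is now unconstrained; take y9 = True.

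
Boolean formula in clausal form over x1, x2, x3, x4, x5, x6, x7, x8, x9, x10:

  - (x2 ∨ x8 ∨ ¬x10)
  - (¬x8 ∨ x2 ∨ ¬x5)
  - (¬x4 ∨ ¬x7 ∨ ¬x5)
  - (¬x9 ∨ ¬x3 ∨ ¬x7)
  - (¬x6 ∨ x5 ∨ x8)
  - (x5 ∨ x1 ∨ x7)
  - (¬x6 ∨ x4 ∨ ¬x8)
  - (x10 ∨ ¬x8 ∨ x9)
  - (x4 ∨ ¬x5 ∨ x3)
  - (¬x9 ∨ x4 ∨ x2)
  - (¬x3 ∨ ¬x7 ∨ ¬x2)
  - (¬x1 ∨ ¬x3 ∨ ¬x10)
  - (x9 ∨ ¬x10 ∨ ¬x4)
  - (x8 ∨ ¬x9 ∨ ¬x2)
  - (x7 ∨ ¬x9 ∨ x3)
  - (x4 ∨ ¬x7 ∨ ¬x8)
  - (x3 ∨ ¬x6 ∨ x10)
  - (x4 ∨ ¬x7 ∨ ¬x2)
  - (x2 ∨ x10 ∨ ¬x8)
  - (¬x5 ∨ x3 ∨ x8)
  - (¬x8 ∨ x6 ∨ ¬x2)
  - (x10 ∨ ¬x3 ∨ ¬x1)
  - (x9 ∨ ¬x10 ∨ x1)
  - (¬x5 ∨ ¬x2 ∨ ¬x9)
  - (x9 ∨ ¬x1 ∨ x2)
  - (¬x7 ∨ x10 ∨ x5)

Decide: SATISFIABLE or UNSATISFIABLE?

Set x1 = False and propagate.
The remaining clauses are satisfied by x2 = False, x3 = False, x4 = True, x5 = False, x6 = False, x7 = True, x8 = True, x9 = True, x10 = True.
So x1 = F, x2 = F, x3 = F, x4 = T, x5 = F, x6 = F, x7 = T, x8 = T, x9 = T, x10 = T is a satisfying assignment.

SATISFIABLE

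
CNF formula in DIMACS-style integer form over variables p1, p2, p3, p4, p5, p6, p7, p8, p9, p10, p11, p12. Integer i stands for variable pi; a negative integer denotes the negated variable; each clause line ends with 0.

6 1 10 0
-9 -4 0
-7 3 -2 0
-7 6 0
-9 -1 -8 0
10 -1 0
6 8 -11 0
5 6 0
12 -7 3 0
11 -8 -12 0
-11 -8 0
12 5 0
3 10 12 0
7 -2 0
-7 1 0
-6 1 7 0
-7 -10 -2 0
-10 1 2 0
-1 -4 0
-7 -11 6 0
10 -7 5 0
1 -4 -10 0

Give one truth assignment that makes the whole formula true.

p1=True, p2=False, p3=True, p4=False, p5=False, p6=True, p7=False, p8=False, p9=False, p10=True, p11=True, p12=True

Check each clause:
  1. {p10, p6, p1} — p1 is true.
  2. {¬p4, ¬p9} — ¬p4 is true.
  3. {¬p2, ¬p7, p3} — ¬p7 is true.
  4. {¬p7, p6} — ¬p7 is true.
  5. {¬p8, ¬p9, ¬p1} — ¬p8 is true.
  6. {¬p1, p10} — p10 is true.
  7. {¬p11, p6, p8} — p6 is true.
  8. {p6, p5} — p6 is true.
  9. {¬p7, p3, p12} — ¬p7 is true.
  10. {¬p12, p11, ¬p8} — ¬p8 is true.
  11. {¬p11, ¬p8} — ¬p8 is true.
  12. {p5, p12} — p12 is true.
  13. {p3, p12, p10} — p10 is true.
  14. {p7, ¬p2} — ¬p2 is true.
  15. {p1, ¬p7} — ¬p7 is true.
  16. {p7, ¬p6, p1} — p1 is true.
  17. {¬p2, ¬p10, ¬p7} — ¬p7 is true.
  18. {p1, p2, ¬p10} — p1 is true.
  19. {¬p4, ¬p1} — ¬p4 is true.
  20. {¬p7, ¬p11, p6} — ¬p7 is true.
  21. {p10, ¬p7, p5} — ¬p7 is true.
  22. {¬p4, p1, ¬p10} — p1 is true.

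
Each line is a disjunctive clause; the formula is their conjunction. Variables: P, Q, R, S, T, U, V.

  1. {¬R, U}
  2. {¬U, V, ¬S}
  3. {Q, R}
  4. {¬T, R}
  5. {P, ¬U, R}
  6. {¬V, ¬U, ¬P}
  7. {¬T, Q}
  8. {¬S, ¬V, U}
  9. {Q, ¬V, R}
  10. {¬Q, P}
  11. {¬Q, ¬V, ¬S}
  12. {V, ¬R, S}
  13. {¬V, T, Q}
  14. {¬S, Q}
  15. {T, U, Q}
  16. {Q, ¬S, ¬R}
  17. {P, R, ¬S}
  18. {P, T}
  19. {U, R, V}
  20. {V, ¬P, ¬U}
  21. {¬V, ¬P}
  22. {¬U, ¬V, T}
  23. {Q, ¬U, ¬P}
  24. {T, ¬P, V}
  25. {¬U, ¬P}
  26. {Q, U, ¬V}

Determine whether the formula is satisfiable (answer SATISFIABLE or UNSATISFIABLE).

V = True:
  propagation gives P=False, Q=False, R=True, U=True; an empty clause results — contradiction.
V = False:
  P = True:
    propagation gives U=False, R=False; an empty clause results — contradiction.
  P = False:
    propagation gives Q=False, R=True, U=True, S=False; an empty clause results — contradiction.
Every branch closes, so no satisfying assignment exists.

UNSATISFIABLE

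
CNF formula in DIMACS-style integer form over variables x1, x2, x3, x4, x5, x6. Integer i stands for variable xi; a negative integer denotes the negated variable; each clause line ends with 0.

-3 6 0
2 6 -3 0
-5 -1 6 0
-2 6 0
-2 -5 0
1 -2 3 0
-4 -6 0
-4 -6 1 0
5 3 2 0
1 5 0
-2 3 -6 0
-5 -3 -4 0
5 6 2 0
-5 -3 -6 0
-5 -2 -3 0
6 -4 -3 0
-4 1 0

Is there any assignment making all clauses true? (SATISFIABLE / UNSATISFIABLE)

x4 occurs only negated in the remaining clauses — set x4 = False.
Try x1 = True.
Branch on x2: take x2 = False.
The remaining clauses are satisfied by x3 = False, x5 = True, x6 = True.
So x1 = 1, x2 = 0, x3 = 0, x4 = 0, x5 = 1, x6 = 1 is a satisfying assignment.

SATISFIABLE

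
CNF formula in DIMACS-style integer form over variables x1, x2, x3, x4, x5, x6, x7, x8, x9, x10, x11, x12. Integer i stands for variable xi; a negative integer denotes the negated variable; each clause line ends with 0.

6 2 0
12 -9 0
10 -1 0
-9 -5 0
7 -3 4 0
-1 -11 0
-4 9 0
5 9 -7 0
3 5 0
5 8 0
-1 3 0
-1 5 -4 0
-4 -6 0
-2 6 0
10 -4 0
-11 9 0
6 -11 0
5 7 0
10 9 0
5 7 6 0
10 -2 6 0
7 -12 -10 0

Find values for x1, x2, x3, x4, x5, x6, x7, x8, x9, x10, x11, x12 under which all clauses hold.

Pure literal: x8 appears only positively; assign x8 = True.
Pure literal: x11 appears only negated; assign x11 = False.
Try x1 = True.
  then x10 is forced to True.
  then x3 is forced to True.
The remaining clauses are satisfied by x2 = True, x4 = False, x5 = False, x6 = True, x7 = True, x9 = True, x12 = True.

x1=True, x2=True, x3=True, x4=False, x5=False, x6=True, x7=True, x8=True, x9=True, x10=True, x11=False, x12=True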